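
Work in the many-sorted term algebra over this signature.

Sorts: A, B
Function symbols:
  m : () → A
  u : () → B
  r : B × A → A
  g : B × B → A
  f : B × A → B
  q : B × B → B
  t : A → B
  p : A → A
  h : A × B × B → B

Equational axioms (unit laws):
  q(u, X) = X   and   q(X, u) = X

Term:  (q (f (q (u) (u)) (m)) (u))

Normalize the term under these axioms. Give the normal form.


normal form = (f (u) (m))

1. (q (f (q (u) (u)) (m)) (u))  →  (f (q (u) (u)) (m))
2. (f (q (u) (u)) (m))  →  (f (u) (m))


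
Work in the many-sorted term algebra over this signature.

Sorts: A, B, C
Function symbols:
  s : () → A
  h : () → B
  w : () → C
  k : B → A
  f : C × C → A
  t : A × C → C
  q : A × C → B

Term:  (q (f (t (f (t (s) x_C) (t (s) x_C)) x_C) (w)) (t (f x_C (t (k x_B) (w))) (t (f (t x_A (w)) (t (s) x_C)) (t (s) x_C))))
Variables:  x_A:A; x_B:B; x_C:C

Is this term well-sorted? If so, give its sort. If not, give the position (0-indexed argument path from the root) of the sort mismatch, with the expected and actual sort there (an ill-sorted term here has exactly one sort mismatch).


          (s) : A
          x_C : C
        (t (s) x_C) : C
          (s) : A
          x_C : C
        (t (s) x_C) : C
      (f (t (s) x_C) (t (s) x_C)) : A
      x_C : C
    (t (f (t (s) x_C) (t (s) x_C)) x_C) : C
    (w) : C
  (f (t (f (t (s) x_C) (t (s) x_C)) x_C) (w)) : A
      x_C : C
          x_B : B
        (k x_B) : A
        (w) : C
      (t (k x_B) (w)) : C
    (f x_C (t (k x_B) (w))) : A
          x_A : A
          (w) : C
        (t x_A (w)) : C
          (s) : A
          x_C : C
        (t (s) x_C) : C
      (f (t x_A (w)) (t (s) x_C)) : A
        (s) : A
        x_C : C
      (t (s) x_C) : C
    (t (f (t x_A (w)) (t (s) x_C)) (t (s) x_C)) : C
  (t (f x_C (t (k x_B) (w))) (t (f (t x_A (w)) (t (s) x_C)) (t (s) x_C))) : C
(q (f (t (f (t (s) x_C) (t (s) x_C)) x_C) (w)) (t (f x_C (t (k x_B) (w))) (t (f (t x_A (w)) (t (s) x_C)) (t (s) x_C)))) : B

well-sorted; sort = B


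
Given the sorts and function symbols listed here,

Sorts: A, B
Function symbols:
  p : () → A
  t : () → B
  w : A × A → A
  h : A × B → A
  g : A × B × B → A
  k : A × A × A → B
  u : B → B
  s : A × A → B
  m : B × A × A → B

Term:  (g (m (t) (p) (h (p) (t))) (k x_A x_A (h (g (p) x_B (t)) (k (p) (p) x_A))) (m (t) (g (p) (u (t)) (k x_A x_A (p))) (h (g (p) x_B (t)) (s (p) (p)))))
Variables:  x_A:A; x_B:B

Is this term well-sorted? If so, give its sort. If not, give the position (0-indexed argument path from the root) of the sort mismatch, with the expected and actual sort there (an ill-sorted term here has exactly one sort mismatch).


ill-sorted at position [0]: expected A, got B

    (t) : B
    (p) : A
      (p) : A
      (t) : B
    (h (p) (t)) : A
  (m (t) (p) (h (p) (t))) : B
    x_A : A
    x_A : A
        (p) : A
        x_B : B
        (t) : B
      (g (p) x_B (t)) : A
        (p) : A
        (p) : A
        x_A : A
      (k (p) (p) x_A) : B
    (h (g (p) x_B (t)) (k (p) (p) x_A)) : A
  (k x_A x_A (h (g (p) x_B (t)) (k (p) (p) x_A))) : B
    (t) : B
      (p) : A
        (t) : B
      (u (t)) : B
        x_A : A
        x_A : A
        (p) : A
      (k x_A x_A (p)) : B
    (g (p) (u (t)) (k x_A x_A (p))) : A
        (p) : A
        x_B : B
        (t) : B
      (g (p) x_B (t)) : A
        (p) : A
        (p) : A
      (s (p) (p)) : B
    (h (g (p) x_B (t)) (s (p) (p))) : A
  (m (t) (g (p) (u (t)) (k x_A x_A (p))) (h (g (p) x_B (t)) (s (p) (p)))) : B
(g (m (t) (p) (h (p) (t))) (k x_A x_A (h (g (p) x_B (t)) (k (p) (p) x_A))) (m (t) (g (p) (u (t)) (k x_A x_A (p))) (h (g (p) x_B (t)) (s (p) (p))))) : ✗ arg 0 at [0] has sort B, expected A


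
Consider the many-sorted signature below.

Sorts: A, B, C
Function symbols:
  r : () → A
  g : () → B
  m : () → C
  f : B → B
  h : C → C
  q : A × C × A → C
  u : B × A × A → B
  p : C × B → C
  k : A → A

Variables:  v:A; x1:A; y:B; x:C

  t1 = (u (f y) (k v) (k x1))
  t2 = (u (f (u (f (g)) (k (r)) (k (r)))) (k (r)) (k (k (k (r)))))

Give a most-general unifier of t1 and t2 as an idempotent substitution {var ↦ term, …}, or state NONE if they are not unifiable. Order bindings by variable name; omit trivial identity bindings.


{v ↦ (r), x1 ↦ (k (k (r))), y ↦ (u (f (g)) (k (r)) (k (r)))}


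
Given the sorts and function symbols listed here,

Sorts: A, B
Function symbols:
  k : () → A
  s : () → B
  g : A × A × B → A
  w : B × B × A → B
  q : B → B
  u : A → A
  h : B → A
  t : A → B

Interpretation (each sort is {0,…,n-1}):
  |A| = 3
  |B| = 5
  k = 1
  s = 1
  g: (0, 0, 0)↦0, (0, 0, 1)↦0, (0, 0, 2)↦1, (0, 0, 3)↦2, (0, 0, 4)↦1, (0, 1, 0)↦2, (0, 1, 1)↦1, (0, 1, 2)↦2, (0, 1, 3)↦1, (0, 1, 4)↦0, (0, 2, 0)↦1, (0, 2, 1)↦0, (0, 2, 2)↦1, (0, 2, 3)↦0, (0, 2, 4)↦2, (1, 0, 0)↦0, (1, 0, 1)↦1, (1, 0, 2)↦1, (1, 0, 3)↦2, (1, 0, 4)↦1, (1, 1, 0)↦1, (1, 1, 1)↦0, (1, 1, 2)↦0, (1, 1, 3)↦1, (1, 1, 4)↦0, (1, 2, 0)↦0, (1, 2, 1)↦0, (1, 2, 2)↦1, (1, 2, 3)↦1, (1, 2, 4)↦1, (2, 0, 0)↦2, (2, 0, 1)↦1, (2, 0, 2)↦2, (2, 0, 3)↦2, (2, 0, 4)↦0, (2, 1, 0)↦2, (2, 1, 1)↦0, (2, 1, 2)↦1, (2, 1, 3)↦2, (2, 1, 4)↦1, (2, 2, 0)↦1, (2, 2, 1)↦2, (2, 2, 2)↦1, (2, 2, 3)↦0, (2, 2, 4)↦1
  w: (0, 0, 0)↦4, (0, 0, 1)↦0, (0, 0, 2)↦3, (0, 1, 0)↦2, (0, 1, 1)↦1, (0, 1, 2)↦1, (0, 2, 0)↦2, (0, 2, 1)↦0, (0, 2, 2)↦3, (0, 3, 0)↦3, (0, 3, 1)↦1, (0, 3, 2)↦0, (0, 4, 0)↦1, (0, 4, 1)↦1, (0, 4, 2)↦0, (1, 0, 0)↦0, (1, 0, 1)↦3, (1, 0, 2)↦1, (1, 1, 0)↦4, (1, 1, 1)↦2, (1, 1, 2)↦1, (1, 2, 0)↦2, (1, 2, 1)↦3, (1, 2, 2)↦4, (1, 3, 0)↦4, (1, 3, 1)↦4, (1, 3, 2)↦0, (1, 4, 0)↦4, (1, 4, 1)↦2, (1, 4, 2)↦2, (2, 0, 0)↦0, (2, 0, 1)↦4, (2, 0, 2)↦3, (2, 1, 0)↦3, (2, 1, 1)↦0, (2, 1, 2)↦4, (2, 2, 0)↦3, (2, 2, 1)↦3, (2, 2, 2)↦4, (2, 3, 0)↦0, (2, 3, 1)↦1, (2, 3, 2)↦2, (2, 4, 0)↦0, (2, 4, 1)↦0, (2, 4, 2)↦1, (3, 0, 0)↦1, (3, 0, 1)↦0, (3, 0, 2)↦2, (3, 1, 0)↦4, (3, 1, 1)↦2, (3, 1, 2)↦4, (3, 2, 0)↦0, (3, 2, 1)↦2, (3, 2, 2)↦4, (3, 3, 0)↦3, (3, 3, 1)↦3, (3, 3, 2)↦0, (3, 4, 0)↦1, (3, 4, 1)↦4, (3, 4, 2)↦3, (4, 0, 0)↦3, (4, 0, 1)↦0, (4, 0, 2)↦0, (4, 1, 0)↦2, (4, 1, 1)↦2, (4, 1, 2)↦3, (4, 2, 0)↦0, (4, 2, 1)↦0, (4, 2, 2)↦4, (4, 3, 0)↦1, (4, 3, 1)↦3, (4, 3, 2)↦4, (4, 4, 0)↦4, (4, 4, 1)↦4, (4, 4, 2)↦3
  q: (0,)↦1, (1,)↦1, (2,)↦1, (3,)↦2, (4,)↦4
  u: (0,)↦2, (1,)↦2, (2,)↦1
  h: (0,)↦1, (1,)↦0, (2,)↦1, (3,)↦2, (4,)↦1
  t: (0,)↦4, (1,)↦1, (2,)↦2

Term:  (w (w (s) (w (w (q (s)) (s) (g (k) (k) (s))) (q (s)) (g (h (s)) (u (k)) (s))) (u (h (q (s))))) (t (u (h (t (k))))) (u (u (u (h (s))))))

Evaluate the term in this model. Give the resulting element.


  s = 1
  s = 1
  (q (s)) = q(1,) = 1
  s = 1
  k = 1
  k = 1
  s = 1
  (g (k) (k) (s)) = g(1, 1, 1) = 0
  (w (q (s)) (s) (g (k) (k) (s))) = w(1, 1, 0) = 4
  s = 1
  (q (s)) = q(1,) = 1
  s = 1
  (h (s)) = h(1,) = 0
  k = 1
  (u (k)) = u(1,) = 2
  s = 1
  (g (h (s)) (u (k)) (s)) = g(0, 2, 1) = 0
  (w (w (q (s)) (s) (g (k) (k) (s))) (q (s)) (g (h (s)) (u (k)) (s))) = w(4, 1, 0) = 2
  s = 1
  (q (s)) = q(1,) = 1
  (h (q (s))) = h(1,) = 0
  (u (h (q (s)))) = u(0,) = 2
  (w (s) (w (w (q (s)) (s) (g (k) (k) (s))) (q (s)) (g (h (s)) (u (k)) (s))) (u (h (q (s))))) = w(1, 2, 2) = 4
  k = 1
  (t (k)) = t(1,) = 1
  (h (t (k))) = h(1,) = 0
  (u (h (t (k)))) = u(0,) = 2
  (t (u (h (t (k))))) = t(2,) = 2
  s = 1
  (h (s)) = h(1,) = 0
  (u (h (s))) = u(0,) = 2
  (u (u (h (s)))) = u(2,) = 1
  (u (u (u (h (s))))) = u(1,) = 2
  (w (w (s) (w (w (q (s)) (s) (g (k) (k) (s))) (q (s)) (g (h (s)) (u (k)) (s))) (u (h (q (s))))) (t (u (h (t (k))))) (u (u (u (h (s)))))) = w(4, 2, 2) = 4

value = 4


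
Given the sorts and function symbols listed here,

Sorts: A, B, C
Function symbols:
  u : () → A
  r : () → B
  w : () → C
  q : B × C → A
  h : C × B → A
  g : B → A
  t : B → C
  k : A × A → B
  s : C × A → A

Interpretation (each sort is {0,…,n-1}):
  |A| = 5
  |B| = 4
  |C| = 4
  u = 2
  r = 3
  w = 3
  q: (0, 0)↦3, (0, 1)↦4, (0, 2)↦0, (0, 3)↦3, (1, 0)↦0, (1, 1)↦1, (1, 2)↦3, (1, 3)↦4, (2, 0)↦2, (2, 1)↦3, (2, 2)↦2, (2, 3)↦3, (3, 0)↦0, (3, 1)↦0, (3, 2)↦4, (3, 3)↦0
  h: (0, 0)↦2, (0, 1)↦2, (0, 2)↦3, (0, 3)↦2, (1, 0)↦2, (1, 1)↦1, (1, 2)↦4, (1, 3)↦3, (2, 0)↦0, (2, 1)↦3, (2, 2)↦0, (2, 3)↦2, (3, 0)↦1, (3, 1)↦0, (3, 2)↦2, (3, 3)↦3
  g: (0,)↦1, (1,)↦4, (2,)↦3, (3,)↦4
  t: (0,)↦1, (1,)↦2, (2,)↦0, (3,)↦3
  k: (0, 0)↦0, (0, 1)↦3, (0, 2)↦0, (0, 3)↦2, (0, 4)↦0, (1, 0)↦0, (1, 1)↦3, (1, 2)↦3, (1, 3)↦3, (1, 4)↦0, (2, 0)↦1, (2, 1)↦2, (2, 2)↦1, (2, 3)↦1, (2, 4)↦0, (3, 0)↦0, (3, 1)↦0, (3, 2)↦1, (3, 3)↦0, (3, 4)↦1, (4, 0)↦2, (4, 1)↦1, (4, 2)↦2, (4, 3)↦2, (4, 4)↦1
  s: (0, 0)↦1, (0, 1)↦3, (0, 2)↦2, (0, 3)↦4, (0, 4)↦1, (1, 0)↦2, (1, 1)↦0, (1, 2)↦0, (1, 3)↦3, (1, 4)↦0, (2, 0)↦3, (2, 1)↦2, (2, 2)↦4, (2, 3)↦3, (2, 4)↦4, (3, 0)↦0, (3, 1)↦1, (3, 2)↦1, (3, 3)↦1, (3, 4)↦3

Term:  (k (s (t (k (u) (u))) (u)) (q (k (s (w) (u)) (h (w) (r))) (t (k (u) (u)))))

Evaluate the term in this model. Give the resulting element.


  u = 2
  u = 2
  (k (u) (u)) = k(2, 2) = 1
  (t (k (u) (u))) = t(1,) = 2
  u = 2
  (s (t (k (u) (u))) (u)) = s(2, 2) = 4
  w = 3
  u = 2
  (s (w) (u)) = s(3, 2) = 1
  w = 3
  r = 3
  (h (w) (r)) = h(3, 3) = 3
  (k (s (w) (u)) (h (w) (r))) = k(1, 3) = 3
  u = 2
  u = 2
  (k (u) (u)) = k(2, 2) = 1
  (t (k (u) (u))) = t(1,) = 2
  (q (k (s (w) (u)) (h (w) (r))) (t (k (u) (u)))) = q(3, 2) = 4
  (k (s (t (k (u) (u))) (u)) (q (k (s (w) (u)) (h (w) (r))) (t (k (u) (u))))) = k(4, 4) = 1

value = 1


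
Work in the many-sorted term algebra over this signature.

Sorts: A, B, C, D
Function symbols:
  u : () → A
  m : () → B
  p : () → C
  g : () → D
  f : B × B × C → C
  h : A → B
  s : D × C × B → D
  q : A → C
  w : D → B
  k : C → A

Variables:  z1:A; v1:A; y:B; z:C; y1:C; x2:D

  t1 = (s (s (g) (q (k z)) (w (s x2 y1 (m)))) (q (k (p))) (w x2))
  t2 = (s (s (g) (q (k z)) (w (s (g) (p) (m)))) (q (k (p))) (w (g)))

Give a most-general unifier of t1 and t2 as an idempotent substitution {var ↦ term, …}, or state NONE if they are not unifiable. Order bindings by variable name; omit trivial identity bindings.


{x2 ↦ (g), y1 ↦ (p)}


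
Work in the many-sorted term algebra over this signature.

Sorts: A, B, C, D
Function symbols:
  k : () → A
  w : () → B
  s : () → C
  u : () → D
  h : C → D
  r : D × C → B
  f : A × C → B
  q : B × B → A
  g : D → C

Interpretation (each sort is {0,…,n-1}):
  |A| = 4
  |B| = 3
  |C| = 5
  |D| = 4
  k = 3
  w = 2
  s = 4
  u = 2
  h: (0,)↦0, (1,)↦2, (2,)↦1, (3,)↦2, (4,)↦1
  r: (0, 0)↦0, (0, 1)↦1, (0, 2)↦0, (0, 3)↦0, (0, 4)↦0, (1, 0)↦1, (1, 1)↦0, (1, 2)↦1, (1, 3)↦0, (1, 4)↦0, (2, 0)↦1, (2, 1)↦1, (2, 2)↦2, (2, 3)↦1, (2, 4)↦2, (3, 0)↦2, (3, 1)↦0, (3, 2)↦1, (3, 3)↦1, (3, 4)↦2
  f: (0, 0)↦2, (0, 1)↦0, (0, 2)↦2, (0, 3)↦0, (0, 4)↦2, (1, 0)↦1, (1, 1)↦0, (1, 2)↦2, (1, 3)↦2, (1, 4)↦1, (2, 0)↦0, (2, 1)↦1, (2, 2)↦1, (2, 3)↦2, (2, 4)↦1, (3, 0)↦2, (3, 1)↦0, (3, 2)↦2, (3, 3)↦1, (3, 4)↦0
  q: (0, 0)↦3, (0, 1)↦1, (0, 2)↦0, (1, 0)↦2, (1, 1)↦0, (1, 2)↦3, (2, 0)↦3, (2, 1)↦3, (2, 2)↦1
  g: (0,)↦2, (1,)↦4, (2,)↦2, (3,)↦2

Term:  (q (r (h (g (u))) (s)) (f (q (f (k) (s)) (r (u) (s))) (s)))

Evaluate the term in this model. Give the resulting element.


  u = 2
  (g (u)) = g(2,) = 2
  (h (g (u))) = h(2,) = 1
  s = 4
  (r (h (g (u))) (s)) = r(1, 4) = 0
  k = 3
  s = 4
  (f (k) (s)) = f(3, 4) = 0
  u = 2
  s = 4
  (r (u) (s)) = r(2, 4) = 2
  (q (f (k) (s)) (r (u) (s))) = q(0, 2) = 0
  s = 4
  (f (q (f (k) (s)) (r (u) (s))) (s)) = f(0, 4) = 2
  (q (r (h (g (u))) (s)) (f (q (f (k) (s)) (r (u) (s))) (s))) = q(0, 2) = 0

value = 0


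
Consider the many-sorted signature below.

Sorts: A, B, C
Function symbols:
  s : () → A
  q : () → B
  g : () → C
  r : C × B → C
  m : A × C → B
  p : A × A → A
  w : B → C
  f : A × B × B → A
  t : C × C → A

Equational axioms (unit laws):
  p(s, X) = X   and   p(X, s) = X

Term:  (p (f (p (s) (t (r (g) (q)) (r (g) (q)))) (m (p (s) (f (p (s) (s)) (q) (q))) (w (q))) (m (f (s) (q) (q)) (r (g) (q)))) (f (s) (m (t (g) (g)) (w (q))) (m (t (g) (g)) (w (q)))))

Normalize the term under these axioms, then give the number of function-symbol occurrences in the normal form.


size = 38

1. (p (f (p (s) (t (r (g) (q)) (r (g) (q)))) (m (p (s) (f (p (s) (s)) (q) (q))) (w (q))) (m (f (s) (q) (q)) (r (g) (q)))) (f (s) (m (t (g) (g)) (w (q))) (m (t (g) (g)) (w (q)))))  →  (p (f (t (r (g) (q)) (r (g) (q))) (m (p (s) (f (p (s) (s)) (q) (q))) (w (q))) (m (f (s) (q) (q)) (r (g) (q)))) (f (s) (m (t (g) (g)) (w (q))) (m (t (g) (g)) (w (q)))))
2. (p (f (t (r (g) (q)) (r (g) (q))) (m (p (s) (f (p (s) (s)) (q) (q))) (w (q))) (m (f (s) (q) (q)) (r (g) (q)))) (f (s) (m (t (g) (g)) (w (q))) (m (t (g) (g)) (w (q)))))  →  (p (f (t (r (g) (q)) (r (g) (q))) (m (f (p (s) (s)) (q) (q)) (w (q))) (m (f (s) (q) (q)) (r (g) (q)))) (f (s) (m (t (g) (g)) (w (q))) (m (t (g) (g)) (w (q)))))
3. (p (f (t (r (g) (q)) (r (g) (q))) (m (f (p (s) (s)) (q) (q)) (w (q))) (m (f (s) (q) (q)) (r (g) (q)))) (f (s) (m (t (g) (g)) (w (q))) (m (t (g) (g)) (w (q)))))  →  (p (f (t (r (g) (q)) (r (g) (q))) (m (f (s) (q) (q)) (w (q))) (m (f (s) (q) (q)) (r (g) (q)))) (f (s) (m (t (g) (g)) (w (q))) (m (t (g) (g)) (w (q)))))
normal form: (p (f (t (r (g) (q)) (r (g) (q))) (m (f (s) (q) (q)) (w (q))) (m (f (s) (q) (q)) (r (g) (q)))) (f (s) (m (t (g) (g)) (w (q))) (m (t (g) (g)) (w (q)))))


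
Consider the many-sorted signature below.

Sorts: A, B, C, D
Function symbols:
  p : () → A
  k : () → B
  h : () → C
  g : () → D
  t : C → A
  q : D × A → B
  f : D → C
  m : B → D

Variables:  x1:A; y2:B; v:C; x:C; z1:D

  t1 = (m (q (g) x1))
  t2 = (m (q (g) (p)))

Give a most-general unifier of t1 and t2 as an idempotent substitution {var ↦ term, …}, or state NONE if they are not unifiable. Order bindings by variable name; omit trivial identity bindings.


{x1 ↦ (p)}


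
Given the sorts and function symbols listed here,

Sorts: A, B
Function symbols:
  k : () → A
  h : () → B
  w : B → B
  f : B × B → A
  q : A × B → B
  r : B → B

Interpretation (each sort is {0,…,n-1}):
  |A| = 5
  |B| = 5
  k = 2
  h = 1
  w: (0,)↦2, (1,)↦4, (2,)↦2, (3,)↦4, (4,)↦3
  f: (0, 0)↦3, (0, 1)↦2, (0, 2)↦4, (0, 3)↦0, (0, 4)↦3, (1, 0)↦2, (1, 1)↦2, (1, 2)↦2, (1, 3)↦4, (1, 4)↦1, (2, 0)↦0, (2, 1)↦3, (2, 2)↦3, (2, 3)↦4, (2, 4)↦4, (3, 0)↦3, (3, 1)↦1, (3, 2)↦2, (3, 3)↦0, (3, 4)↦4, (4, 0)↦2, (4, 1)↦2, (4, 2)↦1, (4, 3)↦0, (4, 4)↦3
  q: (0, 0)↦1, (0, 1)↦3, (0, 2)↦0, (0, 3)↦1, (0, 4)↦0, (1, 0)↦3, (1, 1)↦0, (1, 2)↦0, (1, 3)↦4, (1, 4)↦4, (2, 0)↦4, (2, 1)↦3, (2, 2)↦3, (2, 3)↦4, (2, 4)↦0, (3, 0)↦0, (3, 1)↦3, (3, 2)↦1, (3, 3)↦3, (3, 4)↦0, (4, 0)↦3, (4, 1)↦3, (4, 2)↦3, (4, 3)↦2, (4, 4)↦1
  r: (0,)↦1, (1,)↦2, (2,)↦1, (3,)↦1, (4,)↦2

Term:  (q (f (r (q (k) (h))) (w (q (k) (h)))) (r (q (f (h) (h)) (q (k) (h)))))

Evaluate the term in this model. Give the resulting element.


value = 0

  k = 2
  h = 1
  (q (k) (h)) = q(2, 1) = 3
  (r (q (k) (h))) = r(3,) = 1
  k = 2
  h = 1
  (q (k) (h)) = q(2, 1) = 3
  (w (q (k) (h))) = w(3,) = 4
  (f (r (q (k) (h))) (w (q (k) (h)))) = f(1, 4) = 1
  h = 1
  h = 1
  (f (h) (h)) = f(1, 1) = 2
  k = 2
  h = 1
  (q (k) (h)) = q(2, 1) = 3
  (q (f (h) (h)) (q (k) (h))) = q(2, 3) = 4
  (r (q (f (h) (h)) (q (k) (h)))) = r(4,) = 2
  (q (f (r (q (k) (h))) (w (q (k) (h)))) (r (q (f (h) (h)) (q (k) (h))))) = q(1, 2) = 0


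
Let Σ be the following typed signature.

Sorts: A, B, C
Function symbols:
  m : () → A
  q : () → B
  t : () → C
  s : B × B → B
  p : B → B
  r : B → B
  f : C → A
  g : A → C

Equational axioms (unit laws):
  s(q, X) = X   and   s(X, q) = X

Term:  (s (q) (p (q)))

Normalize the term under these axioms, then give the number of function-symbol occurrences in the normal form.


1. (s (q) (p (q)))  →  (p (q))
normal form: (p (q))

size = 2


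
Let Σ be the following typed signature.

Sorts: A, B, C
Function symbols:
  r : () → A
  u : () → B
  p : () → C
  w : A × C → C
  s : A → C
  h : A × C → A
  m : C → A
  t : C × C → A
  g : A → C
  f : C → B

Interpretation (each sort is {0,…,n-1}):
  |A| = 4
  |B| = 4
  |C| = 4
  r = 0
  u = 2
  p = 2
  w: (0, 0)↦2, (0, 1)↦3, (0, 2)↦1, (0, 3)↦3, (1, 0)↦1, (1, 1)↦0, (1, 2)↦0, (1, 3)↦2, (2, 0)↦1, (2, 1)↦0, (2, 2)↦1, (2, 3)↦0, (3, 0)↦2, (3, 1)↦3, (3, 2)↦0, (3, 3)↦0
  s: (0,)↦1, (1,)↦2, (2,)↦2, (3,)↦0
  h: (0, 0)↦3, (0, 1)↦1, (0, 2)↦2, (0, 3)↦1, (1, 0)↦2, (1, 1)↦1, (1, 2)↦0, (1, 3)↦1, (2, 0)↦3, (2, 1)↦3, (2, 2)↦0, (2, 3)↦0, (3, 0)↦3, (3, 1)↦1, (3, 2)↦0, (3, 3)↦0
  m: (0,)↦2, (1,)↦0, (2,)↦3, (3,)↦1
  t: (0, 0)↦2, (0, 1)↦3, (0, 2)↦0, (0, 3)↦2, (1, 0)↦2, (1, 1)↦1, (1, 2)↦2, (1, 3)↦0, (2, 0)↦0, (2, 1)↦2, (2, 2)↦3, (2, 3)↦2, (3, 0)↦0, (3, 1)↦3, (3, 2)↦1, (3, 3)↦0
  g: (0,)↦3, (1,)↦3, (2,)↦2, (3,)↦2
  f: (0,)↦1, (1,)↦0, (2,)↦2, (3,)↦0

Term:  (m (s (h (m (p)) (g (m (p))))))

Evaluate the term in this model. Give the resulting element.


  p = 2
  (m (p)) = m(2,) = 3
  p = 2
  (m (p)) = m(2,) = 3
  (g (m (p))) = g(3,) = 2
  (h (m (p)) (g (m (p)))) = h(3, 2) = 0
  (s (h (m (p)) (g (m (p))))) = s(0,) = 1
  (m (s (h (m (p)) (g (m (p)))))) = m(1,) = 0

value = 0


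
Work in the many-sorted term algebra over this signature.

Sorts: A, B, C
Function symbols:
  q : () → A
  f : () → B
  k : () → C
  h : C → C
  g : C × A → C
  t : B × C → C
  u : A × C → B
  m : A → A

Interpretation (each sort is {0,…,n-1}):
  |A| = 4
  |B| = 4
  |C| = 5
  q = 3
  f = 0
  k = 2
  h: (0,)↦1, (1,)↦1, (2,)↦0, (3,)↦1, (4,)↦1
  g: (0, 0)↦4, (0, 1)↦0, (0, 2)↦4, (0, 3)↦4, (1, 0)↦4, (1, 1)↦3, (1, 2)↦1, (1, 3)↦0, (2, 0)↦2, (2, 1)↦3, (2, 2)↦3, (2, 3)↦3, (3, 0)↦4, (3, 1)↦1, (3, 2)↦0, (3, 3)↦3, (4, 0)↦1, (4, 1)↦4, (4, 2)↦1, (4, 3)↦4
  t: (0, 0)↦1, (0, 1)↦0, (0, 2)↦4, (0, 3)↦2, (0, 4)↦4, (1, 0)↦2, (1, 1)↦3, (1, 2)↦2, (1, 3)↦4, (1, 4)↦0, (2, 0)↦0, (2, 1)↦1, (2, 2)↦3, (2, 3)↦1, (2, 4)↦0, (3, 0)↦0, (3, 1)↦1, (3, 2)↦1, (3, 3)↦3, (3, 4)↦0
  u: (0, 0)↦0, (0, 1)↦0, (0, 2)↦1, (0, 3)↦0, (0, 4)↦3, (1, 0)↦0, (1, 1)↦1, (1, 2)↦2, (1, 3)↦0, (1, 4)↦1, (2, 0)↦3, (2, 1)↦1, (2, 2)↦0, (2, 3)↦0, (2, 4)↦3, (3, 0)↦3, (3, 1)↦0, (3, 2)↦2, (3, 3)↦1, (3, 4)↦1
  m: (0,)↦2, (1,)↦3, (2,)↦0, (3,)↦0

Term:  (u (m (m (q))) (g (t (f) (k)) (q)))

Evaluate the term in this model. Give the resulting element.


  q = 3
  (m (q)) = m(3,) = 0
  (m (m (q))) = m(0,) = 2
  f = 0
  k = 2
  (t (f) (k)) = t(0, 2) = 4
  q = 3
  (g (t (f) (k)) (q)) = g(4, 3) = 4
  (u (m (m (q))) (g (t (f) (k)) (q))) = u(2, 4) = 3

value = 3


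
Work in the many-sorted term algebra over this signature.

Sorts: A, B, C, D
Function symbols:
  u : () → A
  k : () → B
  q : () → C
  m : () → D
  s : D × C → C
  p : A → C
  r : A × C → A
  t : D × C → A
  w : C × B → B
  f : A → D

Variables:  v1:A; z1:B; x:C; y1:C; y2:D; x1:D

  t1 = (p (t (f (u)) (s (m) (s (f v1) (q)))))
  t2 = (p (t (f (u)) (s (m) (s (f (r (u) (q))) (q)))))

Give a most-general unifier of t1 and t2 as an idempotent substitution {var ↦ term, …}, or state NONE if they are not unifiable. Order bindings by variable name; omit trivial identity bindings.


{v1 ↦ (r (u) (q))}


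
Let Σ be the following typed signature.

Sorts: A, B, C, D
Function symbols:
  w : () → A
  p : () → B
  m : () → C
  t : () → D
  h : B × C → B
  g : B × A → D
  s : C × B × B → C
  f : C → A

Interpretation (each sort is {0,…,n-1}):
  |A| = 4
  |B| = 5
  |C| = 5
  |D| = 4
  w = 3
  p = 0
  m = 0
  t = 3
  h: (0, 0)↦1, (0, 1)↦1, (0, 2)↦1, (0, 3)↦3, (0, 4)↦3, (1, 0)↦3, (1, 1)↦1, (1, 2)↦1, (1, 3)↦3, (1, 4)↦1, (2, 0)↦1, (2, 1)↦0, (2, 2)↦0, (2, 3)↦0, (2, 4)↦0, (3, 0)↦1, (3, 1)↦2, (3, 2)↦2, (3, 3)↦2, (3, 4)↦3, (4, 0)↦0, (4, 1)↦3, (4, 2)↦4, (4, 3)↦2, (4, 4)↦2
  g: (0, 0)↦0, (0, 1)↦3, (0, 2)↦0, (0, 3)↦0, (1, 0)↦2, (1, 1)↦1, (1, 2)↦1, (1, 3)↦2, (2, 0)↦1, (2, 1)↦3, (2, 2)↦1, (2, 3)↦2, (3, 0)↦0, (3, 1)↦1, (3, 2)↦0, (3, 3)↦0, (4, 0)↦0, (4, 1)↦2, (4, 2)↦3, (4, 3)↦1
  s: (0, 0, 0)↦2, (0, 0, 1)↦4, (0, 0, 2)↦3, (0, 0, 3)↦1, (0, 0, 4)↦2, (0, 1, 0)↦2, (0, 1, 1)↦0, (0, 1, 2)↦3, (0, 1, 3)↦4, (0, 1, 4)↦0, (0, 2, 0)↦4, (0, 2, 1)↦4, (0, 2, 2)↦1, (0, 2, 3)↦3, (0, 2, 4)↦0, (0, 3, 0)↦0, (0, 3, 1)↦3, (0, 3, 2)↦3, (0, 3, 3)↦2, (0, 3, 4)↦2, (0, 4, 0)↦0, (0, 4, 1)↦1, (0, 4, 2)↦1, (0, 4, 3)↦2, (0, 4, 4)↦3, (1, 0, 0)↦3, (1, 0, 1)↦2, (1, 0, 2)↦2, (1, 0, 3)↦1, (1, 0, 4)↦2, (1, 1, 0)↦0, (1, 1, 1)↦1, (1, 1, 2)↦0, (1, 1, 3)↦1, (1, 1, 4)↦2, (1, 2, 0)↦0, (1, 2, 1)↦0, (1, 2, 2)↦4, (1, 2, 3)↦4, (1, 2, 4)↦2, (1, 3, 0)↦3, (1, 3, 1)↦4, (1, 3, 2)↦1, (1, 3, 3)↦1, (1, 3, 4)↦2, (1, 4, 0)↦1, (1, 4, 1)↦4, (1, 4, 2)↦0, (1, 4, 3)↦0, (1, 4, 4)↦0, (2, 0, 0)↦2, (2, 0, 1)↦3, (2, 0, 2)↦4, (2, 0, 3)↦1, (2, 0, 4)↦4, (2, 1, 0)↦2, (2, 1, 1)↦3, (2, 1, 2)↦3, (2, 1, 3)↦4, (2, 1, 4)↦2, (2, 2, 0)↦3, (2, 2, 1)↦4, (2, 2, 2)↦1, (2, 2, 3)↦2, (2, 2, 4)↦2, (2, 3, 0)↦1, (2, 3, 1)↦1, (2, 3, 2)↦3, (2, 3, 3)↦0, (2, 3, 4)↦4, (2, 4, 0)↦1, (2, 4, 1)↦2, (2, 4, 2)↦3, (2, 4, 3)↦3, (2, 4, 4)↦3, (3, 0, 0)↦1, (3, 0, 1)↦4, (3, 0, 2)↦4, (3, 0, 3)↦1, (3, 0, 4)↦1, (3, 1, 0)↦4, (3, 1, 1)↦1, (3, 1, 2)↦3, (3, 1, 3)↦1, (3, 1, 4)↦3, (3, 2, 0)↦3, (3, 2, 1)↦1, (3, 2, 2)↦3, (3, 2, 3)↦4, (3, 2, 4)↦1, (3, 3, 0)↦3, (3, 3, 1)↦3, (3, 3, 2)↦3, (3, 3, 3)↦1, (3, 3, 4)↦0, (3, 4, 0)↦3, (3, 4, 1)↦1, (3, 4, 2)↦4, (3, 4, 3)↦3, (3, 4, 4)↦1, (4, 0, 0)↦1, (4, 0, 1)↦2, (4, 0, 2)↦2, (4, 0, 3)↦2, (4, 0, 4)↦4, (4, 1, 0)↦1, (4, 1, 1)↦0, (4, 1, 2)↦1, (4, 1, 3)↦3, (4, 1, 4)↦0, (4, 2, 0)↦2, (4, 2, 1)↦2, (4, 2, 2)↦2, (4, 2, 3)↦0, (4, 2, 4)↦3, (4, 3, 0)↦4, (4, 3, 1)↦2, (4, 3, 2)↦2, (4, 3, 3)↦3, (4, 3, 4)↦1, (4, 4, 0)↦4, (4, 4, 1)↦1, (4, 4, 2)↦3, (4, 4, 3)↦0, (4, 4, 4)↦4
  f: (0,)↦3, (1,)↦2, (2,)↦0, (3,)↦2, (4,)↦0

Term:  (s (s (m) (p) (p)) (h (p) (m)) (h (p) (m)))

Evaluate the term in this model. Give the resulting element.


value = 3

  m = 0
  p = 0
  p = 0
  (s (m) (p) (p)) = s(0, 0, 0) = 2
  p = 0
  m = 0
  (h (p) (m)) = h(0, 0) = 1
  p = 0
  m = 0
  (h (p) (m)) = h(0, 0) = 1
  (s (s (m) (p) (p)) (h (p) (m)) (h (p) (m))) = s(2, 1, 1) = 3


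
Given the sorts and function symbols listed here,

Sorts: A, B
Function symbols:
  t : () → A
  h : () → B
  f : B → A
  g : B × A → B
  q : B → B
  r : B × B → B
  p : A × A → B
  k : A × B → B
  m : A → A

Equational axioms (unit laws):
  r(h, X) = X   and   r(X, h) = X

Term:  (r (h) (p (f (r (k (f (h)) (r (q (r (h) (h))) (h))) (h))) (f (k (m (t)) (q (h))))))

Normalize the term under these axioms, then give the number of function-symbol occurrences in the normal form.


1. (r (h) (p (f (r (k (f (h)) (r (q (r (h) (h))) (h))) (h))) (f (k (m (t)) (q (h))))))  →  (p (f (r (k (f (h)) (r (q (r (h) (h))) (h))) (h))) (f (k (m (t)) (q (h)))))
2. (p (f (r (k (f (h)) (r (q (r (h) (h))) (h))) (h))) (f (k (m (t)) (q (h)))))  →  (p (f (k (f (h)) (r (q (r (h) (h))) (h)))) (f (k (m (t)) (q (h)))))
3. (p (f (k (f (h)) (r (q (r (h) (h))) (h)))) (f (k (m (t)) (q (h)))))  →  (p (f (k (f (h)) (q (r (h) (h))))) (f (k (m (t)) (q (h)))))
4. (p (f (k (f (h)) (q (r (h) (h))))) (f (k (m (t)) (q (h)))))  →  (p (f (k (f (h)) (q (h)))) (f (k (m (t)) (q (h)))))
normal form: (p (f (k (f (h)) (q (h)))) (f (k (m (t)) (q (h)))))

size = 13


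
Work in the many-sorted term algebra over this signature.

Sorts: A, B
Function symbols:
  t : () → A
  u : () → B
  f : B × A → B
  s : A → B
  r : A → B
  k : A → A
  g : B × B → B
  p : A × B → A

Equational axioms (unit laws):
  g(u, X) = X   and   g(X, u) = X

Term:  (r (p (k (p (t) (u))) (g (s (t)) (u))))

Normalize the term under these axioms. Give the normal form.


1. (r (p (k (p (t) (u))) (g (s (t)) (u))))  →  (r (p (k (p (t) (u))) (s (t))))

normal form = (r (p (k (p (t) (u))) (s (t))))


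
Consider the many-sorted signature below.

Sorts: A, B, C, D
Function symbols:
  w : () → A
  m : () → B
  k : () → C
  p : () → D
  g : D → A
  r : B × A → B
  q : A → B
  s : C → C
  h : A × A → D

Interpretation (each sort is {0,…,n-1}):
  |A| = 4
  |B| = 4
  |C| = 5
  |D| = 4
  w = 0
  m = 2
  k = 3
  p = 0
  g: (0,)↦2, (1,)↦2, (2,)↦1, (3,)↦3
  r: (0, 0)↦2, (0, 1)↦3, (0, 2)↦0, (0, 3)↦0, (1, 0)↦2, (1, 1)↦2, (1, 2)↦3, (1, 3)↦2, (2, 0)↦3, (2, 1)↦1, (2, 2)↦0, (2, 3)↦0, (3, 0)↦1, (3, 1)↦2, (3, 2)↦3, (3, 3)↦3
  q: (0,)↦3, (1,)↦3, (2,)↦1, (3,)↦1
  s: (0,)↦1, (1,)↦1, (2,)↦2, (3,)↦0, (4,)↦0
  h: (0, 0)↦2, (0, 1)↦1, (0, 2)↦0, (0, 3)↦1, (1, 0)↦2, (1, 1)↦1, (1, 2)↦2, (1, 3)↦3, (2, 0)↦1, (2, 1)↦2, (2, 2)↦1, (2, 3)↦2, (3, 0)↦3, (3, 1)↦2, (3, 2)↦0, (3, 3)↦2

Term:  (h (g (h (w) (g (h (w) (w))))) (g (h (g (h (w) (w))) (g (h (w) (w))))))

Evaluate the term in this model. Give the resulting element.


value = 1

  w = 0
  w = 0
  w = 0
  (h (w) (w)) = h(0, 0) = 2
  (g (h (w) (w))) = g(2,) = 1
  (h (w) (g (h (w) (w)))) = h(0, 1) = 1
  (g (h (w) (g (h (w) (w))))) = g(1,) = 2
  w = 0
  w = 0
  (h (w) (w)) = h(0, 0) = 2
  (g (h (w) (w))) = g(2,) = 1
  w = 0
  w = 0
  (h (w) (w)) = h(0, 0) = 2
  (g (h (w) (w))) = g(2,) = 1
  (h (g (h (w) (w))) (g (h (w) (w)))) = h(1, 1) = 1
  (g (h (g (h (w) (w))) (g (h (w) (w))))) = g(1,) = 2
  (h (g (h (w) (g (h (w) (w))))) (g (h (g (h (w) (w))) (g (h (w) (w)))))) = h(2, 2) = 1


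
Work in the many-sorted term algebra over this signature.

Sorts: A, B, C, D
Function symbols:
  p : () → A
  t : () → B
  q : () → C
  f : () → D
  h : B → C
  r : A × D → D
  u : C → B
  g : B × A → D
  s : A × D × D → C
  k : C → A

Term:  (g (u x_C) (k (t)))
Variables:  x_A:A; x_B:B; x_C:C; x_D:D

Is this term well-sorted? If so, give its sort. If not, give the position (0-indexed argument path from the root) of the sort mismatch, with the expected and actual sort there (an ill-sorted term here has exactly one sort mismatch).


ill-sorted at position [1, 0]: expected C, got B

    x_C : C
  (u x_C) : B
    (t) : B
  (k (t)) : ✗ arg 0 at [1, 0] has sort B, expected C


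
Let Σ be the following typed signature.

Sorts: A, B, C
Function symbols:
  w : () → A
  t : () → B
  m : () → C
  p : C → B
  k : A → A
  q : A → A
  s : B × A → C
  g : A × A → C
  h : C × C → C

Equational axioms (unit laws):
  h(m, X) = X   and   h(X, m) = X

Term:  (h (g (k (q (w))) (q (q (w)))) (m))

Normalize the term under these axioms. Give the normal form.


1. (h (g (k (q (w))) (q (q (w)))) (m))  →  (g (k (q (w))) (q (q (w))))

normal form = (g (k (q (w))) (q (q (w))))


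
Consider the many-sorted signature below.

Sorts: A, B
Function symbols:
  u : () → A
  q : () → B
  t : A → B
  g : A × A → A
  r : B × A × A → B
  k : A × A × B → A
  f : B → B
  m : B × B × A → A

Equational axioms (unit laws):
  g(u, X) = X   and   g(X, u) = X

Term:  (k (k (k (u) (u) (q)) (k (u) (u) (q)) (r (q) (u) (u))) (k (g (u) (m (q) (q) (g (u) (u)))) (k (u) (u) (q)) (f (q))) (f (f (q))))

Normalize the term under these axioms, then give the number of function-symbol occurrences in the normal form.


1. (k (k (k (u) (u) (q)) (k (u) (u) (q)) (r (q) (u) (u))) (k (g (u) (m (q) (q) (g (u) (u)))) (k (u) (u) (q)) (f (q))) (f (f (q))))  →  (k (k (k (u) (u) (q)) (k (u) (u) (q)) (r (q) (u) (u))) (k (m (q) (q) (g (u) (u))) (k (u) (u) (q)) (f (q))) (f (f (q))))
2. (k (k (k (u) (u) (q)) (k (u) (u) (q)) (r (q) (u) (u))) (k (m (q) (q) (g (u) (u))) (k (u) (u) (q)) (f (q))) (f (f (q))))  →  (k (k (k (u) (u) (q)) (k (u) (u) (q)) (r (q) (u) (u))) (k (m (q) (q) (u)) (k (u) (u) (q)) (f (q))) (f (f (q))))
normal form: (k (k (k (u) (u) (q)) (k (u) (u) (q)) (r (q) (u) (u))) (k (m (q) (q) (u)) (k (u) (u) (q)) (f (q))) (f (f (q))))

size = 28


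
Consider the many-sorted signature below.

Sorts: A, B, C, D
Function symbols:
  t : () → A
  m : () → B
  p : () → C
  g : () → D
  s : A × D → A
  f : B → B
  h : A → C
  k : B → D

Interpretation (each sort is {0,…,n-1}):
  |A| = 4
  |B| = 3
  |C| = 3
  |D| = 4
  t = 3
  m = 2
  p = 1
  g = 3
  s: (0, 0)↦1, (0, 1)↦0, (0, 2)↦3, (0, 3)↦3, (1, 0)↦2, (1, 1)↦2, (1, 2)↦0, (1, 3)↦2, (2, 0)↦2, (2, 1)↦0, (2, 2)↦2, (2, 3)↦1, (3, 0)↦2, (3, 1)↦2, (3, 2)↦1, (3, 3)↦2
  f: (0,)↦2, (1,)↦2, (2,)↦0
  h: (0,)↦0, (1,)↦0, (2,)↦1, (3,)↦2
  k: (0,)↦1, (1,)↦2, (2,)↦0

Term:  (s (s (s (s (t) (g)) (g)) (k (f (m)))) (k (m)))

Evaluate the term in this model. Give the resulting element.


value = 2

  t = 3
  g = 3
  (s (t) (g)) = s(3, 3) = 2
  g = 3
  (s (s (t) (g)) (g)) = s(2, 3) = 1
  m = 2
  (f (m)) = f(2,) = 0
  (k (f (m))) = k(0,) = 1
  (s (s (s (t) (g)) (g)) (k (f (m)))) = s(1, 1) = 2
  m = 2
  (k (m)) = k(2,) = 0
  (s (s (s (s (t) (g)) (g)) (k (f (m)))) (k (m))) = s(2, 0) = 2


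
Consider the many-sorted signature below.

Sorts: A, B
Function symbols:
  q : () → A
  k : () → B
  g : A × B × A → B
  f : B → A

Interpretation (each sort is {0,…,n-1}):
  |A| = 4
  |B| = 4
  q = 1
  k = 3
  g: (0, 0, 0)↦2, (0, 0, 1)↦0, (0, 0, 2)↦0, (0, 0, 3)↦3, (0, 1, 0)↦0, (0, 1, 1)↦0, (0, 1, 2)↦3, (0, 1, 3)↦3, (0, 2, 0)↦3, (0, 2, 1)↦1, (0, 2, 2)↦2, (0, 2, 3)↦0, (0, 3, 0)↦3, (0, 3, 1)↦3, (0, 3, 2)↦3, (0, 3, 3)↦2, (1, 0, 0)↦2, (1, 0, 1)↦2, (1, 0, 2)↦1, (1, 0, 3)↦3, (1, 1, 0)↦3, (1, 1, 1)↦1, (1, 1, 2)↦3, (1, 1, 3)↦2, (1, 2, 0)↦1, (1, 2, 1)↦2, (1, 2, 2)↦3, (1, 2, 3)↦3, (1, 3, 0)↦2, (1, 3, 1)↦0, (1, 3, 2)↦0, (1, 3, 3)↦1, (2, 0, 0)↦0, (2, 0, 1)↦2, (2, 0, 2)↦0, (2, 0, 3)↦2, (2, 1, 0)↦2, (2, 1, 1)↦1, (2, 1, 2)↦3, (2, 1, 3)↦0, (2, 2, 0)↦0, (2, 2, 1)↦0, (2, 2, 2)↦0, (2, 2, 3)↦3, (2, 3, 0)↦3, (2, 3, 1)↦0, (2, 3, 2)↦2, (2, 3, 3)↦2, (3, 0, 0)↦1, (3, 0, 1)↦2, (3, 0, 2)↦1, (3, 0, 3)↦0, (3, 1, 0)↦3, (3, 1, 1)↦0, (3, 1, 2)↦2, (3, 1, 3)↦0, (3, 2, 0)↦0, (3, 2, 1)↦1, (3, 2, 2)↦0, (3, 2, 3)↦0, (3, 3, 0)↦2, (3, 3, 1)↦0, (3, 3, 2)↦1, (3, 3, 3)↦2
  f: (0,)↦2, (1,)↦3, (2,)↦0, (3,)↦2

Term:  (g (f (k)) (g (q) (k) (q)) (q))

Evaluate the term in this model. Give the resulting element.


  k = 3
  (f (k)) = f(3,) = 2
  q = 1
  k = 3
  q = 1
  (g (q) (k) (q)) = g(1, 3, 1) = 0
  q = 1
  (g (f (k)) (g (q) (k) (q)) (q)) = g(2, 0, 1) = 2

value = 2


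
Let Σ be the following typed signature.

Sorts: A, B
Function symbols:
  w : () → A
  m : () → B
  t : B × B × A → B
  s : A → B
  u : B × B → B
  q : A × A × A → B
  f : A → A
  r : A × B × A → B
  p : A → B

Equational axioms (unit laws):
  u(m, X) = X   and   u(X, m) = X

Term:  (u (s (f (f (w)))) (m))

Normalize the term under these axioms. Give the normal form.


normal form = (s (f (f (w))))

1. (u (s (f (f (w)))) (m))  →  (s (f (f (w))))


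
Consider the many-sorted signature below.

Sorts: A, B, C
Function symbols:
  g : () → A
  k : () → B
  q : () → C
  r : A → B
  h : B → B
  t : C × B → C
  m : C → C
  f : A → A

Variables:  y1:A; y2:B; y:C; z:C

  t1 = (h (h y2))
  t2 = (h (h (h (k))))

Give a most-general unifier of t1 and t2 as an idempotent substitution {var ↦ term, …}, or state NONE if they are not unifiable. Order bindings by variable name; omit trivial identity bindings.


{y2 ↦ (h (k))}


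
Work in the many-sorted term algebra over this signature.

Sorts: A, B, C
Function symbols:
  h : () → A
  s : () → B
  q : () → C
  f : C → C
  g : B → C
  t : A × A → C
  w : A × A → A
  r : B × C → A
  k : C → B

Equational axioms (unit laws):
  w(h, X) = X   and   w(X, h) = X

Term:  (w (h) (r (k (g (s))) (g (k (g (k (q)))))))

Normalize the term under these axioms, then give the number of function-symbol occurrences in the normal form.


1. (w (h) (r (k (g (s))) (g (k (g (k (q)))))))  →  (r (k (g (s))) (g (k (g (k (q))))))
normal form: (r (k (g (s))) (g (k (g (k (q))))))

size = 9


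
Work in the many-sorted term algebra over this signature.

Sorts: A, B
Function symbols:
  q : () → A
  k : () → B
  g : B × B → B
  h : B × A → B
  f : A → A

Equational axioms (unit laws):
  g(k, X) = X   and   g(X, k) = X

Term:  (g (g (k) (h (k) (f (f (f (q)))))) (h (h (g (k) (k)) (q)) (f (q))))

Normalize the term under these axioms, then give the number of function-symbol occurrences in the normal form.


size = 13

1. (g (g (k) (h (k) (f (f (f (q)))))) (h (h (g (k) (k)) (q)) (f (q))))  →  (g (h (k) (f (f (f (q))))) (h (h (g (k) (k)) (q)) (f (q))))
2. (g (h (k) (f (f (f (q))))) (h (h (g (k) (k)) (q)) (f (q))))  →  (g (h (k) (f (f (f (q))))) (h (h (k) (q)) (f (q))))
normal form: (g (h (k) (f (f (f (q))))) (h (h (k) (q)) (f (q))))


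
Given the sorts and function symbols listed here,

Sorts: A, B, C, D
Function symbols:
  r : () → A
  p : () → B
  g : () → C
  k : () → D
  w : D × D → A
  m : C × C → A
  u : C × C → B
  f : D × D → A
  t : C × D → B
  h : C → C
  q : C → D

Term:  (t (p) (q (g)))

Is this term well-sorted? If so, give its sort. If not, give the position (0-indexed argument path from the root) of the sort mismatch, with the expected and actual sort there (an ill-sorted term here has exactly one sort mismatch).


  (p) : B
    (g) : C
  (q (g)) : D
(t (p) (q (g))) : ✗ arg 0 at [0] has sort B, expected C

ill-sorted at position [0]: expected C, got B


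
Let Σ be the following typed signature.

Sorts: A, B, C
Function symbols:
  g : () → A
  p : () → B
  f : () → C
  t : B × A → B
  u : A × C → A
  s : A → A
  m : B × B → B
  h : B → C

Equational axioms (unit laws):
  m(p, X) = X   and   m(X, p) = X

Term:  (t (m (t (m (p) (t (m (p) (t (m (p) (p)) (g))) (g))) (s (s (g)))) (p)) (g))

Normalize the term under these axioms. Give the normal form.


normal form = (t (t (t (t (p) (g)) (g)) (s (s (g)))) (g))

1. (t (m (t (m (p) (t (m (p) (t (m (p) (p)) (g))) (g))) (s (s (g)))) (p)) (g))  →  (t (t (m (p) (t (m (p) (t (m (p) (p)) (g))) (g))) (s (s (g)))) (g))
2. (t (t (m (p) (t (m (p) (t (m (p) (p)) (g))) (g))) (s (s (g)))) (g))  →  (t (t (t (m (p) (t (m (p) (p)) (g))) (g)) (s (s (g)))) (g))
3. (t (t (t (m (p) (t (m (p) (p)) (g))) (g)) (s (s (g)))) (g))  →  (t (t (t (t (m (p) (p)) (g)) (g)) (s (s (g)))) (g))
4. (t (t (t (t (m (p) (p)) (g)) (g)) (s (s (g)))) (g))  →  (t (t (t (t (p) (g)) (g)) (s (s (g)))) (g))


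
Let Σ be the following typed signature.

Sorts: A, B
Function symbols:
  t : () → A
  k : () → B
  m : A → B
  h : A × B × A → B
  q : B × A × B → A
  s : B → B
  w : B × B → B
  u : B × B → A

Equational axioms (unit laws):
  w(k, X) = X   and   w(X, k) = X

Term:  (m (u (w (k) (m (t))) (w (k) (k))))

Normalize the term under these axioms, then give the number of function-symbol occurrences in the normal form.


size = 5

1. (m (u (w (k) (m (t))) (w (k) (k))))  →  (m (u (m (t)) (w (k) (k))))
2. (m (u (m (t)) (w (k) (k))))  →  (m (u (m (t)) (k)))
normal form: (m (u (m (t)) (k)))


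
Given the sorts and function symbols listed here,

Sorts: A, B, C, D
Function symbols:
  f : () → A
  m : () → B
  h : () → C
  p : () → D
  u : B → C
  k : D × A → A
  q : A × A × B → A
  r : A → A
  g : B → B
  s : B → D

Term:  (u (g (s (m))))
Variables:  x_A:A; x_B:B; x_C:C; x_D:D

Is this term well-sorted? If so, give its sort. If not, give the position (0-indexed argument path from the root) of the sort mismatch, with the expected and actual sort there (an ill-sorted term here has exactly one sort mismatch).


ill-sorted at position [0, 0]: expected B, got D

      (m) : B
    (s (m)) : D
  (g (s (m))) : ✗ arg 0 at [0, 0] has sort D, expected B


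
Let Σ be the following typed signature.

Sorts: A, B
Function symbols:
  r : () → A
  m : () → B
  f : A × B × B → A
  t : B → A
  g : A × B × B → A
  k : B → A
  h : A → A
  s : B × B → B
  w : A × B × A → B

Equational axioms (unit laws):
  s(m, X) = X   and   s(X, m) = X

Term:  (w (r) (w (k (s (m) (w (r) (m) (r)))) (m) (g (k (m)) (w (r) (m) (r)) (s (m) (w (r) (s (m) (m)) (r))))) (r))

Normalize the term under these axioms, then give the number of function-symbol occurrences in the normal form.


1. (w (r) (w (k (s (m) (w (r) (m) (r)))) (m) (g (k (m)) (w (r) (m) (r)) (s (m) (w (r) (s (m) (m)) (r))))) (r))  →  (w (r) (w (k (w (r) (m) (r))) (m) (g (k (m)) (w (r) (m) (r)) (s (m) (w (r) (s (m) (m)) (r))))) (r))
2. (w (r) (w (k (w (r) (m) (r))) (m) (g (k (m)) (w (r) (m) (r)) (s (m) (w (r) (s (m) (m)) (r))))) (r))  →  (w (r) (w (k (w (r) (m) (r))) (m) (g (k (m)) (w (r) (m) (r)) (w (r) (s (m) (m)) (r)))) (r))
3. (w (r) (w (k (w (r) (m) (r))) (m) (g (k (m)) (w (r) (m) (r)) (w (r) (s (m) (m)) (r)))) (r))  →  (w (r) (w (k (w (r) (m) (r))) (m) (g (k (m)) (w (r) (m) (r)) (w (r) (m) (r)))) (r))
normal form: (w (r) (w (k (w (r) (m) (r))) (m) (g (k (m)) (w (r) (m) (r)) (w (r) (m) (r)))) (r))

size = 21


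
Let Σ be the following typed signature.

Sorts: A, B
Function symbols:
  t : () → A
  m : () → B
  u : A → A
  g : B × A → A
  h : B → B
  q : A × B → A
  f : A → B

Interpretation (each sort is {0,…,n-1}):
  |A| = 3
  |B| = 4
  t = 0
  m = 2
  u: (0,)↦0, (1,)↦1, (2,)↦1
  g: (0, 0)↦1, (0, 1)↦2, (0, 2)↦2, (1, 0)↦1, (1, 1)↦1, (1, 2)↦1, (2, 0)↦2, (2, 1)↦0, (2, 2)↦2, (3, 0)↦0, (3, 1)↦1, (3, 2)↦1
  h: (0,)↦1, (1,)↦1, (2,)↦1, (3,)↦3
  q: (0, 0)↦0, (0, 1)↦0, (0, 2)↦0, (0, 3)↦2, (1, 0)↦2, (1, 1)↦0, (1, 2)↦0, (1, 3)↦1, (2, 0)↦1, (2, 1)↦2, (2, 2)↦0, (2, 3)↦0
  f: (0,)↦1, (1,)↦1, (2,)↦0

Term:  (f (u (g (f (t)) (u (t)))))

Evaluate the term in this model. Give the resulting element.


  t = 0
  (f (t)) = f(0,) = 1
  t = 0
  (u (t)) = u(0,) = 0
  (g (f (t)) (u (t))) = g(1, 0) = 1
  (u (g (f (t)) (u (t)))) = u(1,) = 1
  (f (u (g (f (t)) (u (t))))) = f(1,) = 1

value = 1


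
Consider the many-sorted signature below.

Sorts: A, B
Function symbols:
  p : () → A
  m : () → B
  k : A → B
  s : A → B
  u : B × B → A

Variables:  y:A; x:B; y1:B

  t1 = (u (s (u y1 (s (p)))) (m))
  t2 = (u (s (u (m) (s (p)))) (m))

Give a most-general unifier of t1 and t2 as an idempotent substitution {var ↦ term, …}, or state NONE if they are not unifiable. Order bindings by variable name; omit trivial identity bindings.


{y1 ↦ (m)}


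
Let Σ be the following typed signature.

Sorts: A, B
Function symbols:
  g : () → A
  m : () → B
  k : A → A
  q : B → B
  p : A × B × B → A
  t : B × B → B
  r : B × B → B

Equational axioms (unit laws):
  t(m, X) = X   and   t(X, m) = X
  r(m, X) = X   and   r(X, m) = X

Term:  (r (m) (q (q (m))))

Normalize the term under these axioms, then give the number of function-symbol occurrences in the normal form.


size = 3

1. (r (m) (q (q (m))))  →  (q (q (m)))
normal form: (q (q (m)))


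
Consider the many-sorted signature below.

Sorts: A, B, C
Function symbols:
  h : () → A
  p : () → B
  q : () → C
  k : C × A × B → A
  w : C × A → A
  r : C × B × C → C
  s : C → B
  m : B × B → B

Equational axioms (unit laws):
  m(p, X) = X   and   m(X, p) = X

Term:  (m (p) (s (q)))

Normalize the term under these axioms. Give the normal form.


1. (m (p) (s (q)))  →  (s (q))

normal form = (s (q))


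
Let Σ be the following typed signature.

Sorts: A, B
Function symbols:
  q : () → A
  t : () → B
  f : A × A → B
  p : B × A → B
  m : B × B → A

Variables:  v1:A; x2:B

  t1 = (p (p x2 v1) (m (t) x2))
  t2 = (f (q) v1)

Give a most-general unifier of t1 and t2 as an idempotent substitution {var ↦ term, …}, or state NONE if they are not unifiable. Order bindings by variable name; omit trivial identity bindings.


head clash or occurs-check failure — not unifiable

NONE (not unifiable)
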